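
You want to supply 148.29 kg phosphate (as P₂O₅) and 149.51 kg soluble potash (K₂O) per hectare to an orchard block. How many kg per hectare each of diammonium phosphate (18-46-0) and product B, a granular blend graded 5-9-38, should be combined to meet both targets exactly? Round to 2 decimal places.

With a, b = kg per hectare of diammonium phosphate and product B:
P₂O₅: 0.46·a + 0.09·b = 148.29
K₂O: 0·a + 0.38·b = 149.51
Solving simultaneously: a = 245.391, b = 393.447.

245.39 kg diammonium phosphate, 393.45 kg product B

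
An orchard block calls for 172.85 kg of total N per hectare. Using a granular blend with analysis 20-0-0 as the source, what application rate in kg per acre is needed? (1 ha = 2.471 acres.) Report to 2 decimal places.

349.76 kg of product per acre

Product per hectare = 172.85 / 20% = 864.25 kg.
Convert to per acre: 864.25 × 0.404694 = 349.757 kg.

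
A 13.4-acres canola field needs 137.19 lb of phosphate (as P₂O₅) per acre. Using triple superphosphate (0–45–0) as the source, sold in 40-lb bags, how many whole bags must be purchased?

Product per acre = 137.19 / 45% = 304.867 lb.
Total product = 304.867 × 13.4 = 4085.21 lb.
Bags = ⌈4085.21 / 40⌉ = 103.

103 bags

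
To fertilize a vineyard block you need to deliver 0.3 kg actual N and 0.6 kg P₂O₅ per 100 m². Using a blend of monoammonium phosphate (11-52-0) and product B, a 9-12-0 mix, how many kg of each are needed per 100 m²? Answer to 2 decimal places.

Per-100 m² balance (a = monoammonium phosphate, b = product B):
N: 0.11·a + 0.09·b = 0.3
P₂O₅: 0.52·a + 0.12·b = 0.6
Eliminate a: (row1) − 0.11/0.52·(row2) → 0.0646154·b = 0.173077, so b = 2.67857.
Back-substitute: a = (0.3 − 0.09·2.67857) / 0.11 = 0.535714.

0.54 kg monoammonium phosphate, 2.68 kg product B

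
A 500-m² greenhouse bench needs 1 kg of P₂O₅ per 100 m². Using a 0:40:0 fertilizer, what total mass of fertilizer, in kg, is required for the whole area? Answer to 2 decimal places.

12.50 kg

Product per 100 m² = 1 / 40% = 2.5 kg.
Total product = 2.5 × 500 / 100 = 12.5 kg.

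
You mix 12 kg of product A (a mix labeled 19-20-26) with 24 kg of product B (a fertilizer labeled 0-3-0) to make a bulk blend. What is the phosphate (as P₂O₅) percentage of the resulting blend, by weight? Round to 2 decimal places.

Total mass = 12 + 24 = 36 kg.
P₂O₅ mass = 20%×12 + 3%×24 = 3.12 kg.
% P₂O₅ = 3.12 / 36 = 8.66667%.

8.67% P₂O₅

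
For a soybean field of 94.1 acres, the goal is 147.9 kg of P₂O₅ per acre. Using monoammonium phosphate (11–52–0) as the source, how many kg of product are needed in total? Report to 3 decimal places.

Product per acre = 147.9 / 52% = 284.423 kg.
Total product = 284.423 × 94.1 = 26764.2115 kg.

26764.212 kg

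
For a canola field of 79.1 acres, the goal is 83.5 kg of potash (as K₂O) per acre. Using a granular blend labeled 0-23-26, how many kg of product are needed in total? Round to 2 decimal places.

Product per acre = 83.5 / 26% = 321.154 kg.
Total product = 321.154 × 79.1 = 25403.269 kg.

25403.27 kg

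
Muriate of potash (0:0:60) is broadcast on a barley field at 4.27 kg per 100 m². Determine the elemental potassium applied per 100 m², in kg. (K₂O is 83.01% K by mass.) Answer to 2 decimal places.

K₂O per 100 m² = 4.27 × 60% = 2.562 kg.
Elemental K = 2.562 × 0.8301 = 2.12672 kg per 100 m².

2.13 kg K per hundred sq m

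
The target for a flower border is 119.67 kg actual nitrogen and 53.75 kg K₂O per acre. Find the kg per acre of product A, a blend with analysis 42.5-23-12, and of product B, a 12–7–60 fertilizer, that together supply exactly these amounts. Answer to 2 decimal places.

Let a = kg of product A, b = kg of product B (per acre).
N: 0.425·a + 0.12·b = 119.67
K₂O: 0.12·a + 0.6·b = 53.75
From row1: a = (119.67 − 0.12·b) / 0.425.
Into row2: 0.12·(119.67 − 0.12·b)/0.425 + 0.6·b = 53.75 → b = 35.2591, a = 271.621.

271.62 kg product A, 35.26 kg product B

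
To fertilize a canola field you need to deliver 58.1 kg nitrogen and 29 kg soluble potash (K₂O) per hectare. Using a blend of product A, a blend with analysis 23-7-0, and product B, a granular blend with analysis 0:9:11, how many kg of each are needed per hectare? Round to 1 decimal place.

252.6 kg product A, 263.6 kg product B

With a, b = kg per hectare of product A and product B:
N: 0.23·a + 0·b = 58.1
K₂O: 0·a + 0.11·b = 29
Solving simultaneously: a = 252.609, b = 263.636.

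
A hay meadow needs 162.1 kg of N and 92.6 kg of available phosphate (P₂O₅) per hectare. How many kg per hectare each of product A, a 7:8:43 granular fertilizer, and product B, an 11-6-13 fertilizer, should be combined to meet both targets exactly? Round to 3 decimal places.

With a, b = kg per hectare of product A and product B:
N: 0.07·a + 0.11·b = 162.1
P₂O₅: 0.08·a + 0.06·b = 92.6
From row1: a = (162.1 − 0.11·b) / 0.07.
Into row2: 0.08·(162.1 − 0.11·b)/0.07 + 0.06·b = 92.6 → b = 1410, a = 100.

100.000 kg product A, 1410.000 kg product B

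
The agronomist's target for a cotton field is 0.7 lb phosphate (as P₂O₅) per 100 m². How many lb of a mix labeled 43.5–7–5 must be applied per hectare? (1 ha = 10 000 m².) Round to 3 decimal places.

Product per 100 m² = 0.7 / 7% = 10 lb.
Convert to per hectare: 10 × 100 = 1000 lb.

1000.000 lb of product per hectare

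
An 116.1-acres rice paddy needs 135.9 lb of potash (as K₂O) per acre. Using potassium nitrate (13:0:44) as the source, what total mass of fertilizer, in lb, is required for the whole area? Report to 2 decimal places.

Product per acre = 135.9 / 44% = 308.864 lb.
Total product = 308.864 × 116.1 = 35859.068 lb.

35859.07 lb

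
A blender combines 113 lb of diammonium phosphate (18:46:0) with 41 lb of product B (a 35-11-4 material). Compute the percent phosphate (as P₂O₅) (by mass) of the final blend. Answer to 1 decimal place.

36.7% P₂O₅

Total mass = 113 + 41 = 154 lb.
P₂O₅ mass = 46%×113 + 11%×41 = 56.49 lb.
% P₂O₅ = 56.49 / 154 = 36.6818%.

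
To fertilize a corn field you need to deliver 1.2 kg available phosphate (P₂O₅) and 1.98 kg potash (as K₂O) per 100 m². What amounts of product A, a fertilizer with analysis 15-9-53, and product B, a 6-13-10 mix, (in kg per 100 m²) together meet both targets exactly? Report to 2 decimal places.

With a, b = kg per 100 m² of product A and product B:
P₂O₅: 0.09·a + 0.13·b = 1.2
K₂O: 0.53·a + 0.1·b = 1.98
Solving simultaneously: a = 2.29382, b = 7.64274.

2.29 kg product A, 7.64 kg product B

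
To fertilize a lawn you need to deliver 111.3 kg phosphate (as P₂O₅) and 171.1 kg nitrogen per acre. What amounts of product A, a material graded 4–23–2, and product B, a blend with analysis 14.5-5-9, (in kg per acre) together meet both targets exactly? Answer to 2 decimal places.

With a, b = kg per acre of product A and product B:
P₂O₅: 0.23·a + 0.05·b = 111.3
N: 0.04·a + 0.145·b = 171.1
From row1: a = (111.3 − 0.05·b) / 0.23.
Into row2: 0.04·(111.3 − 0.05·b)/0.23 + 0.145·b = 171.1 → b = 1113.2695, a = 241.898.

241.90 kg product A, 1113.27 kg product B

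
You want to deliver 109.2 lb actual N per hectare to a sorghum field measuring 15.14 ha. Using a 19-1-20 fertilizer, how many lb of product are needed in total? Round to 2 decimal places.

Product per hectare = 109.2 / 19% = 574.737 lb.
Total product = 574.737 × 15.14 = 8701.516 lb.

8701.52 lb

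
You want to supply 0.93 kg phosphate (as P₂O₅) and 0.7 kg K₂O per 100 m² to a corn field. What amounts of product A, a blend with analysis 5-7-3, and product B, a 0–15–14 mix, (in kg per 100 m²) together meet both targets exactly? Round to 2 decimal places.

With a, b = kg per 100 m² of product A and product B:
P₂O₅: 0.07·a + 0.15·b = 0.93
K₂O: 0.03·a + 0.14·b = 0.7
From row1: a = (0.93 − 0.15·b) / 0.07.
Into row2: 0.03·(0.93 − 0.15·b)/0.07 + 0.14·b = 0.7 → b = 3.98113, a = 4.75472.

4.75 kg product A, 3.98 kg product B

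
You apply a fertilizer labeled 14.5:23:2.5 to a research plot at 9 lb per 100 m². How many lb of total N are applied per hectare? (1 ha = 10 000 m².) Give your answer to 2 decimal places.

130.50 lb N per hectare

nitrogen per 100 m² = 9 × 14.5% = 1.305 lb.
Convert to per hectare: 1.305 × 100 = 130.5 lb.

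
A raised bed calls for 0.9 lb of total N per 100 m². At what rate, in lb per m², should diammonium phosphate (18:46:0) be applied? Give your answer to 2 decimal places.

0.05 lb of product per sq m

Product per 100 m² = 0.9 / 18% = 5 lb.
Convert to per m²: 5 × 0.01 = 0.05 lb.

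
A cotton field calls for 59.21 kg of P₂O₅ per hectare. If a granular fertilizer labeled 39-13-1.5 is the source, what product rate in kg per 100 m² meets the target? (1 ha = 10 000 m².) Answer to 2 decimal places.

4.55 kg of product per hundred sq m

Product per hectare = 59.21 / 13% = 455.462 kg.
Convert to per 100 m²: 455.462 × 0.01 = 4.55462 kg.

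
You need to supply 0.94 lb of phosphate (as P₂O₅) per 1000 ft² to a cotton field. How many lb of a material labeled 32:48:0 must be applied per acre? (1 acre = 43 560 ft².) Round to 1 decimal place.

Product per 1000 ft² = 0.94 / 48% = 1.95833 lb.
Convert to per acre: 1.95833 × 43.56 = 85.305 lb.

85.3 lb of product per acre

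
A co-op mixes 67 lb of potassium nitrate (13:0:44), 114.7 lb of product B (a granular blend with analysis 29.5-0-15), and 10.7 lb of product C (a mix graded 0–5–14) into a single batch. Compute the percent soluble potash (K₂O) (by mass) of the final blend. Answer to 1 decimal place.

Total mass = 67 + 114.7 + 10.7 = 192.4 lb.
K₂O mass = 44%×67 + 15%×114.7 + 14%×10.7 = 48.183 lb.
% K₂O = 48.183 / 192.4 = 25.0431%.

25.0% K₂O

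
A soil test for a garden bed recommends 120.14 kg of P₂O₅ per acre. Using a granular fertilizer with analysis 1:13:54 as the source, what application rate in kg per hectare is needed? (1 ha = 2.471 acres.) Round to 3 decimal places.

2283.584 kg of product per hectare

Product per acre = 120.14 / 13% = 924.154 kg.
Convert to per hectare: 924.154 × 2.471 = 2283.5842 kg.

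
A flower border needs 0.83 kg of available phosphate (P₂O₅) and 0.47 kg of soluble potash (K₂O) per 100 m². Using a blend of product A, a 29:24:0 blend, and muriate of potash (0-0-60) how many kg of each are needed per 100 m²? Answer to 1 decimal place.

3.5 kg product A, 0.8 kg muriate of potash

With a, b = kg per 100 m² of product A and muriate of potash:
P₂O₅: 0.24·a + 0·b = 0.83
K₂O: 0·a + 0.6·b = 0.47
Solving simultaneously: a = 3.45833, b = 0.783333.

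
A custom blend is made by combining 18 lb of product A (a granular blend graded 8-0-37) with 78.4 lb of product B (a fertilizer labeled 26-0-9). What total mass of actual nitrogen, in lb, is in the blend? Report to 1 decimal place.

N mass = 8%×18 + 26%×78.4 = 21.824 lb.

21.8 lb N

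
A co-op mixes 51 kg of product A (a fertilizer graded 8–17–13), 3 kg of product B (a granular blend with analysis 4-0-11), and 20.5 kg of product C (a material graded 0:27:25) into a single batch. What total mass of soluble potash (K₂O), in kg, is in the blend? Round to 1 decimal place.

12.1 kg K₂O

K₂O mass = 13%×51 + 11%×3 + 25%×20.5 = 12.085 kg.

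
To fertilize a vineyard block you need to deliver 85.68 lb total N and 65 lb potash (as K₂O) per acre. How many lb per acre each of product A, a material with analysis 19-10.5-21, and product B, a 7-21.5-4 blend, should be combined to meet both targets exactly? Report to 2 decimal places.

158.14 lb product A, 794.76 lb product B

Per-acre balance (a = product A, b = product B):
N: 0.19·a + 0.07·b = 85.68
K₂O: 0.21·a + 0.04·b = 65
Solving simultaneously: a = 158.141, b = 794.761.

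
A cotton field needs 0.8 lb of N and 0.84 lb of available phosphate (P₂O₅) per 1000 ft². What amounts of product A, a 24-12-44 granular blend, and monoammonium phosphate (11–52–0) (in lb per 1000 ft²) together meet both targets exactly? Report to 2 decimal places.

Per-1000 ft² balance (a = product A, b = monoammonium phosphate):
N: 0.24·a + 0.11·b = 0.8
P₂O₅: 0.12·a + 0.52·b = 0.84
Eliminate a: (row1) − 0.24/0.12·(row2) → -0.93·b = -0.88, so b = 0.946237.
Back-substitute: a = (0.8 − 0.11·0.946237) / 0.24 = 2.89964.

2.90 lb product A, 0.95 lb monoammonium phosphate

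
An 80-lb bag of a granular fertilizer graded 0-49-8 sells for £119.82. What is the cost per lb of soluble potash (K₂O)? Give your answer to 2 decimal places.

£18.72 per lb K₂O

K₂O in bag = 80 × 8% = 6.4 lb.
Cost per lb K₂O = £119.82 / 6.4 = £18.7219.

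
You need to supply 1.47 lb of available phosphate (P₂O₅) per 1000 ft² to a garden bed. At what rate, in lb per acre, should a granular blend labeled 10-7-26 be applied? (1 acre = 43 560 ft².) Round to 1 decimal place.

Product per 1000 ft² = 1.47 / 7% = 21 lb.
Convert to per acre: 21 × 43.56 = 914.76 lb.

914.8 lb of product per acre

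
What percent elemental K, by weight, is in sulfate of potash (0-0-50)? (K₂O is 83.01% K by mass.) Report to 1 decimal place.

%K = 50 × 0.8301 = 41.505%.

41.5% K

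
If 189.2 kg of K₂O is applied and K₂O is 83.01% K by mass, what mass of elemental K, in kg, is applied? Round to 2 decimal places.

K = 189.2 × 0.8301 = 157.0549 kg.

157.05 kg K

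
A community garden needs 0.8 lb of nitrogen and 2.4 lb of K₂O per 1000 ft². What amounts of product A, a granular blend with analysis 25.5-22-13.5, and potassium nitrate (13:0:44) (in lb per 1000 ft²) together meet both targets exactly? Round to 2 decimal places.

0.42 lb product A, 5.32 lb potassium nitrate

Per-1000 ft² balance (a = product A, b = potassium nitrate):
N: 0.255·a + 0.13·b = 0.8
K₂O: 0.135·a + 0.44·b = 2.4
From row1: a = (0.8 − 0.13·b) / 0.255.
Into row2: 0.135·(0.8 − 0.13·b)/0.255 + 0.44·b = 2.4 → b = 5.32488, a = 0.42261.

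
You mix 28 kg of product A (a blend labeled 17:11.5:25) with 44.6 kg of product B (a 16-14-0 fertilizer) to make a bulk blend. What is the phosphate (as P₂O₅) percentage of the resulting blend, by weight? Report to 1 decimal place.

13.0% P₂O₅

Total mass = 28 + 44.6 = 72.6 kg.
P₂O₅ mass = 11.5%×28 + 14%×44.6 = 9.464 kg.
% P₂O₅ = 9.464 / 72.6 = 13.0358%.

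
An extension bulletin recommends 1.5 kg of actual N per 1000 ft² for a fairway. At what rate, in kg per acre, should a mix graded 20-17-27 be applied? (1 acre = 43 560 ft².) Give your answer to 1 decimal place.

Product per 1000 ft² = 1.5 / 20% = 7.5 kg.
Convert to per acre: 7.5 × 43.56 = 326.7 kg.

326.7 kg of product per acre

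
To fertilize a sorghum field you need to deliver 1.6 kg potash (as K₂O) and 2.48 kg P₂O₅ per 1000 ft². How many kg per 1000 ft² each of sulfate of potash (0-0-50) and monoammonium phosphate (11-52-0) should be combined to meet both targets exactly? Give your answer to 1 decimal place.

3.2 kg sulfate of potash, 4.8 kg monoammonium phosphate

Per-1000 ft² balance (a = sulfate of potash, b = monoammonium phosphate):
K₂O: 0.5·a + 0·b = 1.6
P₂O₅: 0·a + 0.52·b = 2.48
Solving simultaneously: a = 3.2, b = 4.76923.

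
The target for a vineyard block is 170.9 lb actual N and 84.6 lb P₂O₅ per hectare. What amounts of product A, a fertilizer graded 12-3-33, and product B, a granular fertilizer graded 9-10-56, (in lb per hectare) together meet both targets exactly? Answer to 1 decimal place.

Per-hectare balance (a = product A, b = product B):
N: 0.12·a + 0.09·b = 170.9
P₂O₅: 0.03·a + 0.1·b = 84.6
Solving simultaneously: a = 1018.92, b = 540.323.

1018.9 lb product A, 540.3 lb product B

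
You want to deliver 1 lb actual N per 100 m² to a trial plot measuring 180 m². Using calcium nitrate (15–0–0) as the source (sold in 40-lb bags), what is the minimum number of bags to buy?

1 bags

Product per 100 m² = 1 / 15% = 6.66667 lb.
Total product = 6.66667 × 180 / 100 = 12 lb.
Bags = ⌈12 / 40⌉ = 1.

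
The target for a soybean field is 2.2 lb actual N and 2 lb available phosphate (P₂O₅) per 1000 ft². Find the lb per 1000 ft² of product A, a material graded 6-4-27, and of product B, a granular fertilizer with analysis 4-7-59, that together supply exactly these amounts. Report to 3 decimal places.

28.462 lb product A, 12.308 lb product B

With a, b = lb per 1000 ft² of product A and product B:
N: 0.06·a + 0.04·b = 2.2
P₂O₅: 0.04·a + 0.07·b = 2
Eliminate a: (row1) − 0.06/0.04·(row2) → -0.065·b = -0.8, so b = 12.3077.
Back-substitute: a = (2.2 − 0.04·12.3077) / 0.06 = 28.4615.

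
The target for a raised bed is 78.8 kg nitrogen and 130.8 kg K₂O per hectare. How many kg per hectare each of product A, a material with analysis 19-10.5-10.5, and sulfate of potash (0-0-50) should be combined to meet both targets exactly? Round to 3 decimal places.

Per-hectare balance (a = product A, b = sulfate of potash):
N: 0.19·a + 0·b = 78.8
K₂O: 0.105·a + 0.5·b = 130.8
Eliminate b: (row1) − 0/0.5·(row2) → 0.19·a = 78.8, so a = 414.7368.
Then b = (130.8 − 0.105·414.7368) / 0.5 = 174.5053.

414.737 kg product A, 174.505 kg sulfate of potash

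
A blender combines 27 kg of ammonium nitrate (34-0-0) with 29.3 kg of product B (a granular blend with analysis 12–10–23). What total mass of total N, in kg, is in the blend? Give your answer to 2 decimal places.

N mass = 34%×27 + 12%×29.3 = 12.696 kg.

12.70 kg N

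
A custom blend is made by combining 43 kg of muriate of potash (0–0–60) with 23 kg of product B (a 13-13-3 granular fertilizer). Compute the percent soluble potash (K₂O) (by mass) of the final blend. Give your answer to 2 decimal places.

Total mass = 43 + 23 = 66 kg.
K₂O mass = 60%×43 + 3%×23 = 26.49 kg.
% K₂O = 26.49 / 66 = 40.1364%.

40.14% K₂O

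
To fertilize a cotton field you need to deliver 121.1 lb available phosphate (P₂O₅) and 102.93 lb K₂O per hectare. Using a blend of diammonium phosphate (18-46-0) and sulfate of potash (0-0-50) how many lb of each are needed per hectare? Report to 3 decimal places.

263.261 lb diammonium phosphate, 205.860 lb sulfate of potash

Per-hectare balance (a = diammonium phosphate, b = sulfate of potash):
P₂O₅: 0.46·a + 0·b = 121.1
K₂O: 0·a + 0.5·b = 102.93
Solving simultaneously: a = 263.2609, b = 205.86.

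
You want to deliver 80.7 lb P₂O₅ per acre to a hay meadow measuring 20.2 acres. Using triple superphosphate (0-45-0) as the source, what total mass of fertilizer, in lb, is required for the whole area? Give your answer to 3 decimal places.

Product per acre = 80.7 / 45% = 179.333 lb.
Total product = 179.333 × 20.2 = 3622.5333 lb.

3622.533 lb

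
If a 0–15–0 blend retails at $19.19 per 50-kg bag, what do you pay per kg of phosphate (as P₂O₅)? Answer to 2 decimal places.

P₂O₅ in bag = 50 × 15% = 7.5 kg.
Cost per kg P₂O₅ = $19.19 / 7.5 = $2.5587.

$2.56 per kg P₂O₅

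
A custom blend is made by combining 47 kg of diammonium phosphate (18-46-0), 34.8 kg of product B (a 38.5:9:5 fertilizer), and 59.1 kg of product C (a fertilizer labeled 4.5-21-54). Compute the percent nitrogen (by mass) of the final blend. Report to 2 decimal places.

17.40% N

Total mass = 47 + 34.8 + 59.1 = 140.9 kg.
N mass = 18%×47 + 38.5%×34.8 + 4.5%×59.1 = 24.5175 kg.
% N = 24.5175 / 140.9 = 17.4006%.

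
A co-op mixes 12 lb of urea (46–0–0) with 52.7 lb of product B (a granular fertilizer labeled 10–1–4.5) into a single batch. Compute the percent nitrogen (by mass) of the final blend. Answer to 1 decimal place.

Total mass = 12 + 52.7 = 64.7 lb.
N mass = 46%×12 + 10%×52.7 = 10.79 lb.
% N = 10.79 / 64.7 = 16.677%.

16.7% N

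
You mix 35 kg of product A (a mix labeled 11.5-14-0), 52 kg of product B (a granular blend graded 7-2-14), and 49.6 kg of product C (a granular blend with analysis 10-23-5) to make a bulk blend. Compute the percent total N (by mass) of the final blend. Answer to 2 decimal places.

Total mass = 35 + 52 + 49.6 = 136.6 kg.
N mass = 11.5%×35 + 7%×52 + 10%×49.6 = 12.625 kg.
% N = 12.625 / 136.6 = 9.24231%.

9.24% N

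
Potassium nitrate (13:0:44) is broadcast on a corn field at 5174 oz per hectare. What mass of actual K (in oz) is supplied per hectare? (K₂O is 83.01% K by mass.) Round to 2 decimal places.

K₂O per hectare = 5174 × 44% = 2276.56 oz.
Elemental K = 2276.56 × 0.8301 = 1889.772 oz per hectare.

1889.77 oz K per hectare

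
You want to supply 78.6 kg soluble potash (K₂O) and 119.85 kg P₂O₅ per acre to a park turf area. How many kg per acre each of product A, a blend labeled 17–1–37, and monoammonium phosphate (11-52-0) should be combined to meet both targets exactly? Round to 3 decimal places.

Let a = kg of product A, b = kg of monoammonium phosphate (per acre).
K₂O: 0.37·a + 0·b = 78.6
P₂O₅: 0.01·a + 0.52·b = 119.85
Eliminate a: (row1) − 0.37/0.01·(row2) → -19.24·b = -4355.85, so b = 226.3955.
Back-substitute: a = (78.6 − 0·226.3955) / 0.37 = 212.4324.

212.432 kg product A, 226.396 kg monoammonium phosphate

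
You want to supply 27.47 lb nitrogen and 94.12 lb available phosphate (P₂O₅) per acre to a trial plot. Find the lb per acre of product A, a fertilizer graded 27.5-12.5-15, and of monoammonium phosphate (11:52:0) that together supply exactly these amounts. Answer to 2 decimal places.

30.42 lb product A, 173.69 lb monoammonium phosphate

With a, b = lb per acre of product A and monoammonium phosphate:
N: 0.275·a + 0.11·b = 27.47
P₂O₅: 0.125·a + 0.52·b = 94.12
Eliminate b: (row1) − 0.11/0.52·(row2) → 0.248558·a = 7.56, so a = 30.4155.
Then b = (94.12 − 0.125·30.4155) / 0.52 = 173.689.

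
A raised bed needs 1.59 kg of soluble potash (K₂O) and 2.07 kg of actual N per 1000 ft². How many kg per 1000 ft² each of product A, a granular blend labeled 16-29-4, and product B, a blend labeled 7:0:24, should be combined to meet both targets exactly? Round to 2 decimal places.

10.83 kg product A, 4.82 kg product B

Per-1000 ft² balance (a = product A, b = product B):
K₂O: 0.04·a + 0.24·b = 1.59
N: 0.16·a + 0.07·b = 2.07
From row1: a = (1.59 − 0.24·b) / 0.04.
Into row2: 0.16·(1.59 − 0.24·b)/0.04 + 0.07·b = 2.07 → b = 4.82022, a = 10.8287.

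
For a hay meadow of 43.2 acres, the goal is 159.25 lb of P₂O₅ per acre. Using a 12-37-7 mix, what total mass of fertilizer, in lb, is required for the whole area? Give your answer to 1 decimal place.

Product per acre = 159.25 / 37% = 430.405 lb.
Total product = 430.405 × 43.2 = 18593.51 lb.

18593.5 lb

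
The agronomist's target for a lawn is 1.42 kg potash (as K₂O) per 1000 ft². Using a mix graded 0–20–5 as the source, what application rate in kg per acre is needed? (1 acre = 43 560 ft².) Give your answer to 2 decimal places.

Product per 1000 ft² = 1.42 / 5% = 28.4 kg.
Convert to per acre: 28.4 × 43.56 = 1237.104 kg.

1237.10 kg of product per acre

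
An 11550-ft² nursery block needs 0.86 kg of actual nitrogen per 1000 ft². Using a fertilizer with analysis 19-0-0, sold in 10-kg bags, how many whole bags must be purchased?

6 bags

Product per 1000 ft² = 0.86 / 19% = 4.52632 kg.
Total product = 4.52632 × 11550 / 1000 = 52.2789 kg.
Bags = ⌈52.2789 / 10⌉ = 6.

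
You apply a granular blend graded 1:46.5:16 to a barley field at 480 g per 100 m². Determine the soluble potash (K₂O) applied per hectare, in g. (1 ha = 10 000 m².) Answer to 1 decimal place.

K₂O per 100 m² = 480 × 16% = 76.8 g.
Convert to per hectare: 76.8 × 100 = 7680 g.

7680.0 g K₂O per hectare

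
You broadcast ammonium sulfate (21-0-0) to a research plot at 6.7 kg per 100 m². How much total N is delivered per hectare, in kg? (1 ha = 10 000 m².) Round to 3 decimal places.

nitrogen per 100 m² = 6.7 × 21% = 1.407 kg.
Convert to per hectare: 1.407 × 100 = 140.7 kg.

140.700 kg N per hectare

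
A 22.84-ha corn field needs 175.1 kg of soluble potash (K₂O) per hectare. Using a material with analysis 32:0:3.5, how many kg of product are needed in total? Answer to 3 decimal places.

114265.257 kg

Product per hectare = 175.1 / 3.5% = 5002.86 kg.
Total product = 5002.86 × 22.84 = 114265.2571 kg.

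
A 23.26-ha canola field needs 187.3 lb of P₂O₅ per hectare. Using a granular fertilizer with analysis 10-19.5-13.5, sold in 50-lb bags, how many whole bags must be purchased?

447 bags

Product per hectare = 187.3 / 19.5% = 960.513 lb.
Total product = 960.513 × 23.26 = 22341.5 lb.
Bags = ⌈22341.5 / 50⌉ = 447.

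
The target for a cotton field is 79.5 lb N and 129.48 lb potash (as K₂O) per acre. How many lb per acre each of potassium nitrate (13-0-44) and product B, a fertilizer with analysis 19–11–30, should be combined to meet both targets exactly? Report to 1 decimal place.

16.8 lb potassium nitrate, 406.9 lb product B

With a, b = lb per acre of potassium nitrate and product B:
N: 0.13·a + 0.19·b = 79.5
K₂O: 0.44·a + 0.3·b = 129.48
From row1: a = (79.5 − 0.19·b) / 0.13.
Into row2: 0.44·(79.5 − 0.19·b)/0.13 + 0.3·b = 129.48 → b = 406.897, a = 16.843.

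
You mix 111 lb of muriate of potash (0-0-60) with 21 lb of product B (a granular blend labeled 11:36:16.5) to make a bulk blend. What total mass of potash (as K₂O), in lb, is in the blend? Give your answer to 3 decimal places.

K₂O mass = 60%×111 + 16.5%×21 = 70.065 lb.

70.065 lb K₂O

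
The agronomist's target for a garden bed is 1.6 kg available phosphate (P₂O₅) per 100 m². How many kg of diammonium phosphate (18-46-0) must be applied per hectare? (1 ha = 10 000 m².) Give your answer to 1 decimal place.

347.8 kg of product per hectare

Product per 100 m² = 1.6 / 46% = 3.47826 kg.
Convert to per hectare: 3.47826 × 100 = 347.826 kg.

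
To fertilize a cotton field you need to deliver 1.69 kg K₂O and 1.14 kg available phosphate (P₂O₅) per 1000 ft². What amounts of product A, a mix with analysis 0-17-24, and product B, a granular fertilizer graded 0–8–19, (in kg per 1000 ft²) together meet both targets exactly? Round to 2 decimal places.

6.21 kg product A, 1.05 kg product B

Per-1000 ft² balance (a = product A, b = product B):
K₂O: 0.24·a + 0.19·b = 1.69
P₂O₅: 0.17·a + 0.08·b = 1.14
Solving simultaneously: a = 6.21374, b = 1.0458.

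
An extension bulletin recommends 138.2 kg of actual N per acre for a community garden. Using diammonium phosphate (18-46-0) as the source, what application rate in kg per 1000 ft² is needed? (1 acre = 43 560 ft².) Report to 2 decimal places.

Product per acre = 138.2 / 18% = 767.778 kg.
Convert to per 1000 ft²: 767.778 × 0.0229568 = 17.6258 kg.

17.63 kg of product per thousand sq ft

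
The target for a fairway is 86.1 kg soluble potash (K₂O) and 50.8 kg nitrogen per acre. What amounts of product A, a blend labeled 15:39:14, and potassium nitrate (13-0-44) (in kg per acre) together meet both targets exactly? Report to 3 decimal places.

Let a = kg of product A, b = kg of potassium nitrate (per acre).
K₂O: 0.14·a + 0.44·b = 86.1
N: 0.15·a + 0.13·b = 50.8
From row1: a = (86.1 − 0.44·b) / 0.14.
Into row2: 0.15·(86.1 − 0.44·b)/0.14 + 0.13·b = 50.8 → b = 121.4017, a = 233.4519.

233.452 kg product A, 121.402 kg potassium nitrate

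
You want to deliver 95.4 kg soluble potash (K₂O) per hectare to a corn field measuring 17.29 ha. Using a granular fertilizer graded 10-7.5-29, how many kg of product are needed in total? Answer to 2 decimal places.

5687.81 kg

Product per hectare = 95.4 / 29% = 328.966 kg.
Total product = 328.966 × 17.29 = 5687.814 kg.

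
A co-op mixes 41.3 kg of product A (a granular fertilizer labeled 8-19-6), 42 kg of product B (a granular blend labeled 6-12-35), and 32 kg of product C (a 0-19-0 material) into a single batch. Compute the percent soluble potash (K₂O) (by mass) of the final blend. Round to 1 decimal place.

14.9% K₂O

Total mass = 41.3 + 42 + 32 = 115.3 kg.
K₂O mass = 6%×41.3 + 35%×42 + 0%×32 = 17.178 kg.
% K₂O = 17.178 / 115.3 = 14.8985%.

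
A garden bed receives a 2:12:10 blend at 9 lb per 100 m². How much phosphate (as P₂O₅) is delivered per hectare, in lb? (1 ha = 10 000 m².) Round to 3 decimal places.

P₂O₅ per 100 m² = 9 × 12% = 1.08 lb.
Convert to per hectare: 1.08 × 100 = 108 lb.

108.000 lb P₂O₅ per hectare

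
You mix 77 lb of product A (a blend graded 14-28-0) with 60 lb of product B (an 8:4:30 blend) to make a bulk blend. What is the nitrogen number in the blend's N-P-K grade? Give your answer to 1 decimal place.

11.4% N

Total mass = 77 + 60 = 137 lb.
N mass = 14%×77 + 8%×60 = 15.58 lb.
% N = 15.58 / 137 = 11.3723%.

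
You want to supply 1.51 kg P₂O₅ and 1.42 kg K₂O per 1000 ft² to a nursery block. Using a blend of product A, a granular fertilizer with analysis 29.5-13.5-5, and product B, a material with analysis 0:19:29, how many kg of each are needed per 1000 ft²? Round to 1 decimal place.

5.7 kg product A, 3.9 kg product B

With a, b = kg per 1000 ft² of product A and product B:
P₂O₅: 0.135·a + 0.19·b = 1.51
K₂O: 0.05·a + 0.29·b = 1.42
Solving simultaneously: a = 5.66948, b = 3.91906.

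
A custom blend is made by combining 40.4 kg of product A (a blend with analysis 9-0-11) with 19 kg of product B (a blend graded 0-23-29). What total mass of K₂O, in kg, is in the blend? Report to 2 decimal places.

K₂O mass = 11%×40.4 + 29%×19 = 9.954 kg.

9.95 kg K₂O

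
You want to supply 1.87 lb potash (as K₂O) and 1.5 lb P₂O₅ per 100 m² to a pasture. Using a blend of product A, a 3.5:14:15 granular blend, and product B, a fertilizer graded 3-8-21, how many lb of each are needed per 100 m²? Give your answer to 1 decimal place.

Let a = lb of product A, b = lb of product B (per 100 m²).
K₂O: 0.15·a + 0.21·b = 1.87
P₂O₅: 0.14·a + 0.08·b = 1.5
Eliminate b: (row1) − 0.21/0.08·(row2) → -0.2175·a = -2.0675, so a = 9.50575.
Then b = (1.5 − 0.14·9.50575) / 0.08 = 2.11494.

9.5 lb product A, 2.1 lb product B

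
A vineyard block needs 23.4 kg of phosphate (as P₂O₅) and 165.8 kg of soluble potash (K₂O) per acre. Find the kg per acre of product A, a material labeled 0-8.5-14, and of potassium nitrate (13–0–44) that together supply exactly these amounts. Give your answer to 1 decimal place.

275.3 kg product A, 289.2 kg potassium nitrate

With a, b = kg per acre of product A and potassium nitrate:
P₂O₅: 0.085·a + 0·b = 23.4
K₂O: 0.14·a + 0.44·b = 165.8
Eliminate a: (row1) − 0.085/0.14·(row2) → -0.267143·b = -77.2643, so b = 289.225.
Back-substitute: a = (23.4 − 0·289.225) / 0.085 = 275.294.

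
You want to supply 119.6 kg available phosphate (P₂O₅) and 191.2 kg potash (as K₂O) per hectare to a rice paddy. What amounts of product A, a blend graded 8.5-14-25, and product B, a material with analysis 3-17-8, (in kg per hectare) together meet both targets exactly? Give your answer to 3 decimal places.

Per-hectare balance (a = product A, b = product B):
P₂O₅: 0.14·a + 0.17·b = 119.6
K₂O: 0.25·a + 0.08·b = 191.2
Eliminate a: (row1) − 0.14/0.25·(row2) → 0.1252·b = 12.528, so b = 100.0639.
Back-substitute: a = (119.6 − 0.17·100.0639) / 0.14 = 732.7796.

732.780 kg product A, 100.064 kg product B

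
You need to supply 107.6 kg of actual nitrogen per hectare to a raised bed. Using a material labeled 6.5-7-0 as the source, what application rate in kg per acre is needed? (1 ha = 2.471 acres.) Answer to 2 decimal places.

669.92 kg of product per acre

Product per hectare = 107.6 / 6.5% = 1655.38 kg.
Convert to per acre: 1655.38 × 0.404694 = 669.92498 kg.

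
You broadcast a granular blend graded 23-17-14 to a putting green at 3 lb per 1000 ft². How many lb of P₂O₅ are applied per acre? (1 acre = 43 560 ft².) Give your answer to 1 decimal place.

22.2 lb P₂O₅ per acre

P₂O₅ per 1000 ft² = 3 × 17% = 0.51 lb.
Convert to per acre: 0.51 × 43.56 = 22.2156 lb.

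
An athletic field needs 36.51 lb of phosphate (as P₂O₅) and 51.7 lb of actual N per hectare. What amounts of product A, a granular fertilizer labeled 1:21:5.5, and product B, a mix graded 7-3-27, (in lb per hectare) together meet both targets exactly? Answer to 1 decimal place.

69.8 lb product A, 728.6 lb product B

Per-hectare balance (a = product A, b = product B):
P₂O₅: 0.21·a + 0.03·b = 36.51
N: 0.01·a + 0.07·b = 51.7
Eliminate b: (row1) − 0.03/0.07·(row2) → 0.205714·a = 14.3529, so a = 69.7708.
Then b = (51.7 − 0.01·69.7708) / 0.07 = 728.604.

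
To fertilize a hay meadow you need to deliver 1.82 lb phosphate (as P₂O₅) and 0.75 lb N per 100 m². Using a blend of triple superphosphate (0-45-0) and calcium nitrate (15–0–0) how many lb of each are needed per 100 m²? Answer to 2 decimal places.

With a, b = lb per 100 m² of triple superphosphate and calcium nitrate:
P₂O₅: 0.45·a + 0·b = 1.82
N: 0·a + 0.15·b = 0.75
Solving simultaneously: a = 4.04444, b = 5.

4.04 lb triple superphosphate, 5.00 lb calcium nitrate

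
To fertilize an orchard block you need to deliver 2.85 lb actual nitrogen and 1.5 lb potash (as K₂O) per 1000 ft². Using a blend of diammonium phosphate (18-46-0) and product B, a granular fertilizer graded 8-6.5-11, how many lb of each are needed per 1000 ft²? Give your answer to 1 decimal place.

Per-1000 ft² balance (a = diammonium phosphate, b = product B):
N: 0.18·a + 0.08·b = 2.85
K₂O: 0·a + 0.11·b = 1.5
Solving simultaneously: a = 9.77273, b = 13.6364.

9.8 lb diammonium phosphate, 13.6 lb product B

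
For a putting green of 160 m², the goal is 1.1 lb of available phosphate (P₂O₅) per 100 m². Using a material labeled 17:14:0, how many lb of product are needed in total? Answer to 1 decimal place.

Product per 100 m² = 1.1 / 14% = 7.85714 lb.
Total product = 7.85714 × 160 / 100 = 12.5714 lb.

12.6 lb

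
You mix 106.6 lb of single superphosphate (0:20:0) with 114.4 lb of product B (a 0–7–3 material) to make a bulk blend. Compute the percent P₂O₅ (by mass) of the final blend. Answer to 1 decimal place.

13.3% P₂O₅

Total mass = 106.6 + 114.4 = 221 lb.
P₂O₅ mass = 20%×106.6 + 7%×114.4 = 29.328 lb.
% P₂O₅ = 29.328 / 221 = 13.2706%.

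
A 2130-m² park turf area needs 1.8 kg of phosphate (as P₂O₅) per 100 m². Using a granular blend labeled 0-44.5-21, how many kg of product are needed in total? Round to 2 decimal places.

Product per 100 m² = 1.8 / 44.5% = 4.04494 kg.
Total product = 4.04494 × 2130 / 100 = 86.1573 kg.

86.16 kg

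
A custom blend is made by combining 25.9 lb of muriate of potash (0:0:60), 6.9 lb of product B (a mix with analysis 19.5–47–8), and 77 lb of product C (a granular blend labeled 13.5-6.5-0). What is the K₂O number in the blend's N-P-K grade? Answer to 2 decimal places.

14.66% K₂O

Total mass = 25.9 + 6.9 + 77 = 109.8 lb.
K₂O mass = 60%×25.9 + 8%×6.9 + 0%×77 = 16.092 lb.
% K₂O = 16.092 / 109.8 = 14.6557%.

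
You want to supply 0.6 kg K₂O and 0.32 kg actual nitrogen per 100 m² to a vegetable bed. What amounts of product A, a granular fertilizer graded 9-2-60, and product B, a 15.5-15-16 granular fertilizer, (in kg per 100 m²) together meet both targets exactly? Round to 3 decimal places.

0.532 kg product A, 1.756 kg product B

With a, b = kg per 100 m² of product A and product B:
K₂O: 0.6·a + 0.16·b = 0.6
N: 0.09·a + 0.155·b = 0.32
Eliminate a: (row1) − 0.6/0.09·(row2) → -0.873333·b = -1.53333, so b = 1.75573.
Back-substitute: a = (0.6 − 0.16·1.75573) / 0.6 = 0.531807.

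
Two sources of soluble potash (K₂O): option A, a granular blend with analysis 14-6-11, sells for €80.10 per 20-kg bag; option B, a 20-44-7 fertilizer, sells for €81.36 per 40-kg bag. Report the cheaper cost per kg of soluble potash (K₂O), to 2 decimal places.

€29.06 per kg K₂O (option B)

option A: K₂O per bag = 20 × 11% = 2.2 kg; cost = 80.10 / 2.2 = €36.4091/kg K₂O.
option B: K₂O per bag = 40 × 7% = 2.8 kg; cost = 81.36 / 2.8 = €29.0571/kg K₂O.
option B is cheaper.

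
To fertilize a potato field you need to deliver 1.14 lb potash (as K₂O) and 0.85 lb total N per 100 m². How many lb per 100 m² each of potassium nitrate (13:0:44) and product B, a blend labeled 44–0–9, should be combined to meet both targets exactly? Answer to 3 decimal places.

2.337 lb potassium nitrate, 1.241 lb product B

With a, b = lb per 100 m² of potassium nitrate and product B:
K₂O: 0.44·a + 0.09·b = 1.14
N: 0.13·a + 0.44·b = 0.85
From row1: a = (1.14 − 0.09·b) / 0.44.
Into row2: 0.13·(1.14 − 0.09·b)/0.44 + 0.44·b = 0.85 → b = 1.24134, a = 2.336998.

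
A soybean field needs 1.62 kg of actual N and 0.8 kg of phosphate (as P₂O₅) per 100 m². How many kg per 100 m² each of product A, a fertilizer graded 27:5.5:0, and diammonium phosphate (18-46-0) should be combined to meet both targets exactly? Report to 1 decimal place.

5.3 kg product A, 1.1 kg diammonium phosphate

Per-100 m² balance (a = product A, b = diammonium phosphate):
N: 0.27·a + 0.18·b = 1.62
P₂O₅: 0.055·a + 0.46·b = 0.8
Eliminate b: (row1) − 0.18/0.46·(row2) → 0.248478·a = 1.30696, so a = 5.25984.
Then b = (0.8 − 0.055·5.25984) / 0.46 = 1.11024.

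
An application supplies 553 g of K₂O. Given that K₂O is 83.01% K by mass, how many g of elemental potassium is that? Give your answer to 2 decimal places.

K = 553 × 0.8301 = 459.045 g.

459.05 g K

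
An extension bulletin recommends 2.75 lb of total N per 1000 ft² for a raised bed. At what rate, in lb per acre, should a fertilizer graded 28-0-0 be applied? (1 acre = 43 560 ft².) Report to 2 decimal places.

Product per 1000 ft² = 2.75 / 28% = 9.82143 lb.
Convert to per acre: 9.82143 × 43.56 = 427.821 lb.

427.82 lb of product per acre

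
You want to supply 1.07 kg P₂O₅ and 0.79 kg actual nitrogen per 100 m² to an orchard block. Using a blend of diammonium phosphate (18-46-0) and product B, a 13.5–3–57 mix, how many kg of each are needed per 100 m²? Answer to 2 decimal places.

Per-100 m² balance (a = diammonium phosphate, b = product B):
P₂O₅: 0.46·a + 0.03·b = 1.07
N: 0.18·a + 0.135·b = 0.79
Eliminate b: (row1) − 0.03/0.135·(row2) → 0.42·a = 0.894444, so a = 2.12963.
Then b = (0.79 − 0.18·2.12963) / 0.135 = 3.01235.

2.13 kg diammonium phosphate, 3.01 kg product B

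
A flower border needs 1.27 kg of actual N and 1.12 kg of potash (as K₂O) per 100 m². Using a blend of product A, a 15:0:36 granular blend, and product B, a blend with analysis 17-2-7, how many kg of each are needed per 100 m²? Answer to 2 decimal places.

2.00 kg product A, 5.70 kg product B

Let a = kg of product A, b = kg of product B (per 100 m²).
N: 0.15·a + 0.17·b = 1.27
K₂O: 0.36·a + 0.07·b = 1.12
Solving simultaneously: a = 2.00197, b = 5.70414.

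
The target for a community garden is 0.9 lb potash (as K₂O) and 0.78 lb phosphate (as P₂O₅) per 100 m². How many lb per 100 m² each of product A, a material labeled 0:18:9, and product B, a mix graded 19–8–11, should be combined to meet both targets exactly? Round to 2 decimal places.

1.10 lb product A, 7.29 lb product B

With a, b = lb per 100 m² of product A and product B:
K₂O: 0.09·a + 0.11·b = 0.9
P₂O₅: 0.18·a + 0.08·b = 0.78
Eliminate a: (row1) − 0.09/0.18·(row2) → 0.07·b = 0.51, so b = 7.28571.
Back-substitute: a = (0.9 − 0.11·7.28571) / 0.09 = 1.09524.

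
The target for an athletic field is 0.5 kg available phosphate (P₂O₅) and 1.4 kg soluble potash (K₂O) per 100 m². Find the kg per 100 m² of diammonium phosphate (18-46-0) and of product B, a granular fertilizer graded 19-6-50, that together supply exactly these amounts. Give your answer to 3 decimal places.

0.722 kg diammonium phosphate, 2.800 kg product B

With a, b = kg per 100 m² of diammonium phosphate and product B:
P₂O₅: 0.46·a + 0.06·b = 0.5
K₂O: 0·a + 0.5·b = 1.4
Solving simultaneously: a = 0.721739, b = 2.8.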